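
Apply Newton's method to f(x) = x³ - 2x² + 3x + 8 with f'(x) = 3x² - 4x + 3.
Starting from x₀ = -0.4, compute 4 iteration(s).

f(x) = x³ - 2x² + 3x + 8
f'(x) = 3x² - 4x + 3
x₀ = -0.4

Newton-Raphson formula: x_{n+1} = x_n - f(x_n)/f'(x_n)

Iteration 1:
  f(-0.400000) = 6.416000
  f'(-0.400000) = 5.080000
  x_1 = -0.400000 - 6.416000/5.080000 = -1.662992
Iteration 2:
  f(-1.662992) = -7.119138
  f'(-1.662992) = 17.948597
  x_2 = -1.662992 - (-7.119138)/17.948597 = -1.266352
Iteration 3:
  f(-1.266352) = -1.037130
  f'(-1.266352) = 12.876347
  x_3 = -1.266352 - (-1.037130)/12.876347 = -1.185806
Iteration 4:
  f(-1.185806) = -0.037099
  f'(-1.185806) = 11.961636
  x_4 = -1.185806 - (-0.037099)/11.961636 = -1.182705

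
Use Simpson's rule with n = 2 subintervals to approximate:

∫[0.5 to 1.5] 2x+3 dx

f(x) = 2x+3
a = 0.5, b = 1.5, n = 2
h = (b - a)/n = 0.500000

Simpson's rule: (h/3)[f(x₀) + 4f(x₁) + 2f(x₂) + ... + f(xₙ)]

x_0 = 0.5000, f(x_0) = 4.000000, coefficient = 1
x_1 = 1.0000, f(x_1) = 5.000000, coefficient = 4
x_2 = 1.5000, f(x_2) = 6.000000, coefficient = 1

I ≈ (0.500000/3) × 30.000000 = 5.000000
Exact value: 5.000000
Error: 0.000000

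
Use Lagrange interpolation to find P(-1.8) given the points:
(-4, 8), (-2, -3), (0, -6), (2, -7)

Lagrange interpolation formula:
P(x) = Σ yᵢ × Lᵢ(x)
where Lᵢ(x) = Π_{j≠i} (x - xⱼ)/(xᵢ - xⱼ)

L_0(-1.8) = (-1.8 - (-2))/(-4 - (-2)) × (-1.8 - 0)/(-4 - 0) × (-1.8 - 2)/(-4 - 2) = -0.028500
L_1(-1.8) = (-1.8 - (-4))/(-2 - (-4)) × (-1.8 - 0)/(-2 - 0) × (-1.8 - 2)/(-2 - 2) = 0.940500
L_2(-1.8) = (-1.8 - (-4))/(0 - (-4)) × (-1.8 - (-2))/(0 - (-2)) × (-1.8 - 2)/(0 - 2) = 0.104500
L_3(-1.8) = (-1.8 - (-4))/(2 - (-4)) × (-1.8 - (-2))/(2 - (-2)) × (-1.8 - 0)/(2 - 0) = -0.016500

P(-1.8) = 8×L_0(-1.8) + (-3)×L_1(-1.8) + (-6)×L_2(-1.8) + (-7)×L_3(-1.8)
P(-1.8) = -3.561000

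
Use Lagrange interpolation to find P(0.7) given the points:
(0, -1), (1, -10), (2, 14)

Lagrange interpolation formula:
P(x) = Σ yᵢ × Lᵢ(x)
where Lᵢ(x) = Π_{j≠i} (x - xⱼ)/(xᵢ - xⱼ)

L_0(0.7) = (0.7 - 1)/(0 - 1) × (0.7 - 2)/(0 - 2) = 0.195000
L_1(0.7) = (0.7 - 0)/(1 - 0) × (0.7 - 2)/(1 - 2) = 0.910000
L_2(0.7) = (0.7 - 0)/(2 - 0) × (0.7 - 1)/(2 - 1) = -0.105000

P(0.7) = (-1)×L_0(0.7) + (-10)×L_1(0.7) + 14×L_2(0.7)
P(0.7) = -10.765000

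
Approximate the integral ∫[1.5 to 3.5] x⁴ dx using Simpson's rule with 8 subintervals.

f(x) = x⁴
a = 1.5, b = 3.5, n = 8
h = (b - a)/n = 0.250000

Simpson's rule: (h/3)[f(x₀) + 4f(x₁) + 2f(x₂) + ... + f(xₙ)]

x_0 = 1.5000, f(x_0) = 5.062500, coefficient = 1
x_1 = 1.7500, f(x_1) = 9.378906, coefficient = 4
x_2 = 2.0000, f(x_2) = 16.000000, coefficient = 2
x_3 = 2.2500, f(x_3) = 25.628906, coefficient = 4
x_4 = 2.5000, f(x_4) = 39.062500, coefficient = 2
x_5 = 2.7500, f(x_5) = 57.191406, coefficient = 4
x_6 = 3.0000, f(x_6) = 81.000000, coefficient = 2
x_7 = 3.2500, f(x_7) = 111.566406, coefficient = 4
x_8 = 3.5000, f(x_8) = 150.062500, coefficient = 1

I ≈ (0.250000/3) × 1242.312500 = 103.526042
Exact value: 103.525000
Error: 0.001042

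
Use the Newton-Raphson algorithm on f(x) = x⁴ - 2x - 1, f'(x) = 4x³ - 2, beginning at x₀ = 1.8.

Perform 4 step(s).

f(x) = x⁴ - 2x - 1
f'(x) = 4x³ - 2
x₀ = 1.8

Newton-Raphson formula: x_{n+1} = x_n - f(x_n)/f'(x_n)

Iteration 1:
  f(1.800000) = 5.897600
  f'(1.800000) = 21.328000
  x_1 = 1.800000 - 5.897600/21.328000 = 1.523481
Iteration 2:
  f(1.523481) = 1.340051
  f'(1.523481) = 12.143960
  x_2 = 1.523481 - 1.340051/12.143960 = 1.413134
Iteration 3:
  f(1.413134) = 0.161530
  f'(1.413134) = 9.287812
  x_3 = 1.413134 - 0.161530/9.287812 = 1.395742
Iteration 4:
  f(1.395742) = 0.003594
  f'(1.395742) = 8.876160
  x_4 = 1.395742 - 0.003594/8.876160 = 1.395337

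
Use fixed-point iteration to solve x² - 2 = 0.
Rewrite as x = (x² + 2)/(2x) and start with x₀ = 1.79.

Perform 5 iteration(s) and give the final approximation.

Equation: x² - 2 = 0
Fixed-point form: x = (x² + 2)/(2x)
x₀ = 1.79

x_1 = g(1.790000) = 1.453659
x_2 = g(1.453659) = 1.414749
x_3 = g(1.414749) = 1.414214
x_4 = g(1.414214) = 1.414214
x_5 = g(1.414214) = 1.414214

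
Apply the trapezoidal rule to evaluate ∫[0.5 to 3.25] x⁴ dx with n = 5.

f(x) = x⁴
a = 0.5, b = 3.25, n = 5
h = (b - a)/n = 0.550000

Trapezoidal rule: (h/2)[f(x₀) + 2f(x₁) + 2f(x₂) + ... + f(xₙ)]

x_0 = 0.5000, f(x_0) = 0.062500, coefficient = 1
x_1 = 1.0500, f(x_1) = 1.215506, coefficient = 2
x_2 = 1.6000, f(x_2) = 6.553600, coefficient = 2
x_3 = 2.1500, f(x_3) = 21.367506, coefficient = 2
x_4 = 2.7000, f(x_4) = 53.144100, coefficient = 2
x_5 = 3.2500, f(x_5) = 111.566406, coefficient = 1

I ≈ (0.550000/2) × 276.190331 = 75.952341
Exact value: 72.511914
Error: 3.440427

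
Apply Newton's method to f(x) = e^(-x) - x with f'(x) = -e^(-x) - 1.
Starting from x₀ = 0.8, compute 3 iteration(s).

f(x) = e^(-x) - x
f'(x) = -e^(-x) - 1
x₀ = 0.8

Newton-Raphson formula: x_{n+1} = x_n - f(x_n)/f'(x_n)

Iteration 1:
  f(0.800000) = -0.350671
  f'(0.800000) = -1.449329
  x_1 = 0.800000 - (-0.350671)/(-1.449329) = 0.558046
Iteration 2:
  f(0.558046) = 0.014280
  f'(0.558046) = -1.572326
  x_2 = 0.558046 - 0.014280/(-1.572326) = 0.567128
Iteration 3:
  f(0.567128) = 0.000024
  f'(0.567128) = -1.567152
  x_3 = 0.567128 - 0.000024/(-1.567152) = 0.567143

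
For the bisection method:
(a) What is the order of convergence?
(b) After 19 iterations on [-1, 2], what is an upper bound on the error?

(a) Bisection has linear (order 1) convergence; the error is halved each step.

(b) Error bound = (b-a)/2^n = (2 - (-1))/2^{19}
    = 3/2^{19}

(a) 1 (linear); (b) error ≤ 5.72e-06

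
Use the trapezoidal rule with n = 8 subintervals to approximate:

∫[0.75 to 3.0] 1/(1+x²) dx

f(x) = 1/(1+x²)
a = 0.75, b = 3.0, n = 8
h = (b - a)/n = 0.281250

Trapezoidal rule: (h/2)[f(x₀) + 2f(x₁) + 2f(x₂) + ... + f(xₙ)]

x_0 = 0.7500, f(x_0) = 0.640000, coefficient = 1
x_1 = 1.0312, f(x_1) = 0.484619, coefficient = 2
x_2 = 1.3125, f(x_2) = 0.367288, coefficient = 2
x_3 = 1.5938, f(x_3) = 0.282483, coefficient = 2
x_4 = 1.8750, f(x_4) = 0.221453, coefficient = 2
x_5 = 2.1562, f(x_5) = 0.177010, coefficient = 2
x_6 = 2.4375, f(x_6) = 0.144063, coefficient = 2
x_7 = 2.7188, f(x_7) = 0.119167, coefficient = 2
x_8 = 3.0000, f(x_8) = 0.100000, coefficient = 1

I ≈ (0.281250/2) × 4.332165 = 0.609211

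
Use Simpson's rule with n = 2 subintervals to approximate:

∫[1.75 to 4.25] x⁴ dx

f(x) = x⁴
a = 1.75, b = 4.25, n = 2
h = (b - a)/n = 1.250000

Simpson's rule: (h/3)[f(x₀) + 4f(x₁) + 2f(x₂) + ... + f(xₙ)]

x_0 = 1.7500, f(x_0) = 9.378906, coefficient = 1
x_1 = 3.0000, f(x_1) = 81.000000, coefficient = 4
x_2 = 4.2500, f(x_2) = 326.253906, coefficient = 1

I ≈ (1.250000/3) × 659.632812 = 274.847005
Exact value: 274.033203
Error: 0.813802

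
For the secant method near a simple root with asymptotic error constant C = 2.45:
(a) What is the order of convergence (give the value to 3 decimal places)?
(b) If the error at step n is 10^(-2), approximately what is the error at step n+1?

(a) Secant method has superlinear convergence with order φ = (1+√5)/2 ≈ 1.618.
    This means |e_{n+1}| ≈ C|e_n|^1.618.

(b) With |e_n| = 10^(-2) and C = 2.45:
    |e_{n+1}| ≈ 2.45 × (10^(-2))^1.618 = 2.45 × 10^(-3.24)

(a) ≈ 1.618 (golden ratio); (b) |e_{n+1}| ≈ 1.423e-03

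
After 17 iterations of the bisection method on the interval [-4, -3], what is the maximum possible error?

Bisection error bound: |error| ≤ (b-a)/2^n
|error| ≤ (-3 - (-4))/2^17 = 1/2^17
|error| ≤ 0.0000076294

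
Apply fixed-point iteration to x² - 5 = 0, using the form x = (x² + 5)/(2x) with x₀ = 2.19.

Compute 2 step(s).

Equation: x² - 5 = 0
Fixed-point form: x = (x² + 5)/(2x)
x₀ = 2.19

x_1 = g(2.190000) = 2.236553
x_2 = g(2.236553) = 2.236068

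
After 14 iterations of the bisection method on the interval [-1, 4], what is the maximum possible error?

Bisection error bound: |error| ≤ (b-a)/2^n
|error| ≤ (4 - (-1))/2^14 = 5/2^14
|error| ≤ 0.0003051758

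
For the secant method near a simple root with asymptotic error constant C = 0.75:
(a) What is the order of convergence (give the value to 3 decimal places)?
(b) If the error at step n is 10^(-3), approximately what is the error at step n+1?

(a) Secant method has superlinear convergence with order φ = (1+√5)/2 ≈ 1.618.
    This means |e_{n+1}| ≈ C|e_n|^1.618.

(b) With |e_n| = 10^(-3) and C = 0.75:
    |e_{n+1}| ≈ 0.75 × (10^(-3))^1.618 = 0.75 × 10^(-4.85)

(a) ≈ 1.618 (golden ratio); (b) |e_{n+1}| ≈ 1.049e-05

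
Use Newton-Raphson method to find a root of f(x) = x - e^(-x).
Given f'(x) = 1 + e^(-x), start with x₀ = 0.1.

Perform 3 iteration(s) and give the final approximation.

f(x) = x - e^(-x)
f'(x) = 1 + e^(-x)
x₀ = 0.1

Newton-Raphson formula: x_{n+1} = x_n - f(x_n)/f'(x_n)

Iteration 1:
  f(0.100000) = -0.804837
  f'(0.100000) = 1.904837
  x_1 = 0.100000 - (-0.804837)/1.904837 = 0.522523
Iteration 2:
  f(0.522523) = -0.070500
  f'(0.522523) = 1.593023
  x_2 = 0.522523 - (-0.070500)/1.593023 = 0.566778
Iteration 3:
  f(0.566778) = -0.000572
  f'(0.566778) = 1.567350
  x_3 = 0.566778 - (-0.000572)/1.567350 = 0.567143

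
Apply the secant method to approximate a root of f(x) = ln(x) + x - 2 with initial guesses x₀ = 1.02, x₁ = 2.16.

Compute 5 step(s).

f(x) = ln(x) + x - 2
x₀ = 1.02, x₁ = 2.16

Secant formula: x_{n+1} = x_n - f(x_n)(x_n - x_{n-1})/(f(x_n) - f(x_{n-1}))

Iteration 1:
  f(1.020000) = -0.960197
  f(2.160000) = 0.930108
  x_2 = 2.160000 - 0.930108×(2.160000 - 1.020000)/(0.930108 - (-0.960197))
       = 1.599073
Iteration 2:
  f(2.160000) = 0.930108
  f(1.599073) = 0.068497
  x_3 = 1.599073 - 0.068497×(1.599073 - 2.160000)/(0.068497 - 0.930108)
       = 1.554480
Iteration 3:
  f(1.599073) = 0.068497
  f(1.554480) = -0.004379
  x_4 = 1.554480 - (-0.004379)×(1.554480 - 1.599073)/(-0.004379 - 0.068497)
       = 1.557159
Iteration 4:
  f(1.554480) = -0.004379
  f(1.557159) = 0.000023
  x_5 = 1.557159 - 0.000023×(1.557159 - 1.554480)/(0.000023 - (-0.004379))
       = 1.557146
Iteration 5:
  f(1.557159) = 0.000023
  f(1.557146) = 0.000000
  x_6 = 1.557146 - 0.000000×(1.557146 - 1.557159)/(0.000000 - 0.000023)
       = 1.557146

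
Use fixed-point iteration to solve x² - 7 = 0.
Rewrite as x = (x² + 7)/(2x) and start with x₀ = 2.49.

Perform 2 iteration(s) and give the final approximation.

Equation: x² - 7 = 0
Fixed-point form: x = (x² + 7)/(2x)
x₀ = 2.49

x_1 = g(2.490000) = 2.650622
x_2 = g(2.650622) = 2.645756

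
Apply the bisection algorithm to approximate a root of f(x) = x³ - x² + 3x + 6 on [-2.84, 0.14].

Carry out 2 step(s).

f(x) = x³ - x² + 3x + 6
Initial interval: [-2.84, 0.14]

Iteration 1:
  c_1 = (-2.840000 + 0.140000)/2 = -1.350000
  f(c_1) = f(-1.350000) = -2.332875
  f(a) × f(c) ≥ 0, new interval: [-1.350000, 0.140000]
Iteration 2:
  c_2 = (-1.350000 + 0.140000)/2 = -0.605000
  f(c_2) = f(-0.605000) = 3.597530
  f(a) × f(c) < 0, new interval: [-1.350000, -0.605000]

After 2 iteration(s), the approximation is c_2 = -0.605000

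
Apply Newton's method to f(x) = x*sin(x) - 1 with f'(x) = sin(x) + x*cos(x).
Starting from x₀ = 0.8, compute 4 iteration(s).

f(x) = x*sin(x) - 1
f'(x) = sin(x) + x*cos(x)
x₀ = 0.8

Newton-Raphson formula: x_{n+1} = x_n - f(x_n)/f'(x_n)

Iteration 1:
  f(0.800000) = -0.426115
  f'(0.800000) = 1.274721
  x_1 = 0.800000 - (-0.426115)/1.274721 = 1.134281
Iteration 2:
  f(1.134281) = 0.027920
  f'(1.134281) = 1.385786
  x_2 = 1.134281 - 0.027920/1.385786 = 1.114134
Iteration 3:
  f(1.114134) = -0.000033
  f'(1.114134) = 1.388812
  x_3 = 1.114134 - (-0.000033)/1.388812 = 1.114157
Iteration 4:
  f(1.114157) = 0.000000
  f'(1.114157) = 1.388809
  x_4 = 1.114157 - 0.000000/1.388809 = 1.114157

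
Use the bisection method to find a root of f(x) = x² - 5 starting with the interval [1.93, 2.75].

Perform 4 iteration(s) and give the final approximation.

f(x) = x² - 5
Initial interval: [1.93, 2.75]

Iteration 1:
  c_1 = (1.930000 + 2.750000)/2 = 2.340000
  f(c_1) = f(2.340000) = 0.475600
  f(a) × f(c) < 0, new interval: [1.930000, 2.340000]
Iteration 2:
  c_2 = (1.930000 + 2.340000)/2 = 2.135000
  f(c_2) = f(2.135000) = -0.441775
  f(a) × f(c) ≥ 0, new interval: [2.135000, 2.340000]
Iteration 3:
  c_3 = (2.135000 + 2.340000)/2 = 2.237500
  f(c_3) = f(2.237500) = 0.006406
  f(a) × f(c) < 0, new interval: [2.135000, 2.237500]
Iteration 4:
  c_4 = (2.135000 + 2.237500)/2 = 2.186250
  f(c_4) = f(2.186250) = -0.220311
  f(a) × f(c) ≥ 0, new interval: [2.186250, 2.237500]

After 4 iteration(s), the approximation is c_4 = 2.186250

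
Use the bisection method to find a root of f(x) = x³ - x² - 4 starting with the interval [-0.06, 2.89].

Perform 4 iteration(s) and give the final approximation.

f(x) = x³ - x² - 4
Initial interval: [-0.06, 2.89]

Iteration 1:
  c_1 = (-0.060000 + 2.890000)/2 = 1.415000
  f(c_1) = f(1.415000) = -3.169077
  f(a) × f(c) ≥ 0, new interval: [1.415000, 2.890000]
Iteration 2:
  c_2 = (1.415000 + 2.890000)/2 = 2.152500
  f(c_2) = f(2.152500) = 1.339828
  f(a) × f(c) < 0, new interval: [1.415000, 2.152500]
Iteration 3:
  c_3 = (1.415000 + 2.152500)/2 = 1.783750
  f(c_3) = f(1.783750) = -1.506292
  f(a) × f(c) ≥ 0, new interval: [1.783750, 2.152500]
Iteration 4:
  c_4 = (1.783750 + 2.152500)/2 = 1.968125
  f(c_4) = f(1.968125) = -0.249952
  f(a) × f(c) ≥ 0, new interval: [1.968125, 2.152500]

After 4 iteration(s), the approximation is c_4 = 1.968125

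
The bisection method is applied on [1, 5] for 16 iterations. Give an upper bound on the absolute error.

Bisection error bound: |error| ≤ (b-a)/2^n
|error| ≤ (5 - 1)/2^16 = 4/2^16
|error| ≤ 0.0000610352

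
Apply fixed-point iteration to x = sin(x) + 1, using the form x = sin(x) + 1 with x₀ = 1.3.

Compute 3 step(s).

Equation: x = sin(x) + 1
Fixed-point form: x = sin(x) + 1
x₀ = 1.3

x_1 = g(1.300000) = 1.963558
x_2 = g(1.963558) = 1.923856
x_3 = g(1.923856) = 1.938319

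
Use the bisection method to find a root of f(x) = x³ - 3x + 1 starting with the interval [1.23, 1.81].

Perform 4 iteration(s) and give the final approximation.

f(x) = x³ - 3x + 1
Initial interval: [1.23, 1.81]

Iteration 1:
  c_1 = (1.230000 + 1.810000)/2 = 1.520000
  f(c_1) = f(1.520000) = -0.048192
  f(a) × f(c) ≥ 0, new interval: [1.520000, 1.810000]
Iteration 2:
  c_2 = (1.520000 + 1.810000)/2 = 1.665000
  f(c_2) = f(1.665000) = 0.620755
  f(a) × f(c) < 0, new interval: [1.520000, 1.665000]
Iteration 3:
  c_3 = (1.520000 + 1.665000)/2 = 1.592500
  f(c_3) = f(1.592500) = 0.261170
  f(a) × f(c) < 0, new interval: [1.520000, 1.592500]
Iteration 4:
  c_4 = (1.520000 + 1.592500)/2 = 1.556250
  f(c_4) = f(1.556250) = 0.100354
  f(a) × f(c) < 0, new interval: [1.520000, 1.556250]

After 4 iteration(s), the approximation is c_4 = 1.556250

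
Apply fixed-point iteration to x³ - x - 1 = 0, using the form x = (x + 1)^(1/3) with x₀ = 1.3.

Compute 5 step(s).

Equation: x³ - x - 1 = 0
Fixed-point form: x = (x + 1)^(1/3)
x₀ = 1.3

x_1 = g(1.300000) = 1.320006
x_2 = g(1.320006) = 1.323822
x_3 = g(1.323822) = 1.324548
x_4 = g(1.324548) = 1.324686
x_5 = g(1.324686) = 1.324712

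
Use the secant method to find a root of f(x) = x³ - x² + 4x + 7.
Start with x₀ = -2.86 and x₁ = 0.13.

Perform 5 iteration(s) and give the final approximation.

f(x) = x³ - x² + 4x + 7
x₀ = -2.86, x₁ = 0.13

Secant formula: x_{n+1} = x_n - f(x_n)(x_n - x_{n-1})/(f(x_n) - f(x_{n-1}))

Iteration 1:
  f(-2.860000) = -36.013256
  f(0.130000) = 7.505297
  x_2 = 0.130000 - 7.505297×(0.130000 - (-2.860000))/(7.505297 - (-36.013256))
       = -0.385661
Iteration 2:
  f(0.130000) = 7.505297
  f(-0.385661) = 5.251258
  x_3 = -0.385661 - 5.251258×(-0.385661 - 0.130000)/(5.251258 - 7.505297)
       = -1.587003
Iteration 3:
  f(-0.385661) = 5.251258
  f(-1.587003) = -5.863589
  x_4 = -1.587003 - (-5.863589)×(-1.587003 - (-0.385661))/(-5.863589 - 5.251258)
       = -0.953241
Iteration 4:
  f(-1.587003) = -5.863589
  f(-0.953241) = 1.412190
  x_5 = -0.953241 - 1.412190×(-0.953241 - (-1.587003))/(1.412190 - (-5.863589))
       = -1.076251
Iteration 5:
  f(-0.953241) = 1.412190
  f(-1.076251) = 0.290044
  x_6 = -1.076251 - 0.290044×(-1.076251 - (-0.953241))/(0.290044 - 1.412190)
       = -1.108045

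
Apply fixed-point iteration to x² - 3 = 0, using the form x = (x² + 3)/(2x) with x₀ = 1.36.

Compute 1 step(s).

Equation: x² - 3 = 0
Fixed-point form: x = (x² + 3)/(2x)
x₀ = 1.36

x_1 = g(1.360000) = 1.782941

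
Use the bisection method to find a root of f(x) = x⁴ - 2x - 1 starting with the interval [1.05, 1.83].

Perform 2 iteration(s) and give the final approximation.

f(x) = x⁴ - 2x - 1
Initial interval: [1.05, 1.83]

Iteration 1:
  c_1 = (1.050000 + 1.830000)/2 = 1.440000
  f(c_1) = f(1.440000) = 0.419817
  f(a) × f(c) < 0, new interval: [1.050000, 1.440000]
Iteration 2:
  c_2 = (1.050000 + 1.440000)/2 = 1.245000
  f(c_2) = f(1.245000) = -1.087422
  f(a) × f(c) ≥ 0, new interval: [1.245000, 1.440000]

After 2 iteration(s), the approximation is c_2 = 1.245000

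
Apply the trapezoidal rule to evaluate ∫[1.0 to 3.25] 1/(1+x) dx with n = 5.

f(x) = 1/(1+x)
a = 1.0, b = 3.25, n = 5
h = (b - a)/n = 0.450000

Trapezoidal rule: (h/2)[f(x₀) + 2f(x₁) + 2f(x₂) + ... + f(xₙ)]

x_0 = 1.0000, f(x_0) = 0.500000, coefficient = 1
x_1 = 1.4500, f(x_1) = 0.408163, coefficient = 2
x_2 = 1.9000, f(x_2) = 0.344828, coefficient = 2
x_3 = 2.3500, f(x_3) = 0.298507, coefficient = 2
x_4 = 2.8000, f(x_4) = 0.263158, coefficient = 2
x_5 = 3.2500, f(x_5) = 0.235294, coefficient = 1

I ≈ (0.450000/2) × 3.364607 = 0.757036
Exact value: 0.753772
Error: 0.003265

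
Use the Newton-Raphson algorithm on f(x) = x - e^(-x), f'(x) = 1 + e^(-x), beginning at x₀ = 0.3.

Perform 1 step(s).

f(x) = x - e^(-x)
f'(x) = 1 + e^(-x)
x₀ = 0.3

Newton-Raphson formula: x_{n+1} = x_n - f(x_n)/f'(x_n)

Iteration 1:
  f(0.300000) = -0.440818
  f'(0.300000) = 1.740818
  x_1 = 0.300000 - (-0.440818)/1.740818 = 0.553225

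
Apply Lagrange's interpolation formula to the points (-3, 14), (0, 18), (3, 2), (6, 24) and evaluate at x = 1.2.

Lagrange interpolation formula:
P(x) = Σ yᵢ × Lᵢ(x)
where Lᵢ(x) = Π_{j≠i} (x - xⱼ)/(xᵢ - xⱼ)

L_0(1.2) = (1.2 - 0)/(-3 - 0) × (1.2 - 3)/(-3 - 3) × (1.2 - 6)/(-3 - 6) = -0.064000
L_1(1.2) = (1.2 - (-3))/(0 - (-3)) × (1.2 - 3)/(0 - 3) × (1.2 - 6)/(0 - 6) = 0.672000
L_2(1.2) = (1.2 - (-3))/(3 - (-3)) × (1.2 - 0)/(3 - 0) × (1.2 - 6)/(3 - 6) = 0.448000
L_3(1.2) = (1.2 - (-3))/(6 - (-3)) × (1.2 - 0)/(6 - 0) × (1.2 - 3)/(6 - 3) = -0.056000

P(1.2) = 14×L_0(1.2) + 18×L_1(1.2) + 2×L_2(1.2) + 24×L_3(1.2)
P(1.2) = 10.752000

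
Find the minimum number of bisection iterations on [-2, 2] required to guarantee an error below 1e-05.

We need (b-a)/2^n ≤ 1e-05
(2 - (-2))/2^n ≤ 1e-05
4/2^n ≤ 1e-05
2^n ≥ 400000
n ≥ log₂(400000) = 18.61
n ≥ 19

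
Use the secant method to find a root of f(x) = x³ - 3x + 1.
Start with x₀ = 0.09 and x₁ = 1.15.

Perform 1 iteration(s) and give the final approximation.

f(x) = x³ - 3x + 1
x₀ = 0.09, x₁ = 1.15

Secant formula: x_{n+1} = x_n - f(x_n)(x_n - x_{n-1})/(f(x_n) - f(x_{n-1}))

Iteration 1:
  f(0.090000) = 0.730729
  f(1.150000) = -0.929125
  x_2 = 1.150000 - (-0.929125)×(1.150000 - 0.090000)/(-0.929125 - 0.730729)
       = 0.556651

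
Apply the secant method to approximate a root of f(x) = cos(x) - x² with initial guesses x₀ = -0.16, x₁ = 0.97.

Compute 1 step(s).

f(x) = cos(x) - x²
x₀ = -0.16, x₁ = 0.97

Secant formula: x_{n+1} = x_n - f(x_n)(x_n - x_{n-1})/(f(x_n) - f(x_{n-1}))

Iteration 1:
  f(-0.160000) = 0.961627
  f(0.970000) = -0.375600
  x_2 = 0.970000 - (-0.375600)×(0.970000 - (-0.160000))/(-0.375600 - 0.961627)
       = 0.652606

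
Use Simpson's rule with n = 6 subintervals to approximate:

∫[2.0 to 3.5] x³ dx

f(x) = x³
a = 2.0, b = 3.5, n = 6
h = (b - a)/n = 0.250000

Simpson's rule: (h/3)[f(x₀) + 4f(x₁) + 2f(x₂) + ... + f(xₙ)]

x_0 = 2.0000, f(x_0) = 8.000000, coefficient = 1
x_1 = 2.2500, f(x_1) = 11.390625, coefficient = 4
x_2 = 2.5000, f(x_2) = 15.625000, coefficient = 2
x_3 = 2.7500, f(x_3) = 20.796875, coefficient = 4
x_4 = 3.0000, f(x_4) = 27.000000, coefficient = 2
x_5 = 3.2500, f(x_5) = 34.328125, coefficient = 4
x_6 = 3.5000, f(x_6) = 42.875000, coefficient = 1

I ≈ (0.250000/3) × 402.187500 = 33.515625
Exact value: 33.515625
Error: 0.000000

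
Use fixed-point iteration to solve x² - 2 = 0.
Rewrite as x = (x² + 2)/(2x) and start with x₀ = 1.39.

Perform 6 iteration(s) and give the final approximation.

Equation: x² - 2 = 0
Fixed-point form: x = (x² + 2)/(2x)
x₀ = 1.39

x_1 = g(1.390000) = 1.414424
x_2 = g(1.414424) = 1.414214
x_3 = g(1.414214) = 1.414214
x_4 = g(1.414214) = 1.414214
x_5 = g(1.414214) = 1.414214
x_6 = g(1.414214) = 1.414214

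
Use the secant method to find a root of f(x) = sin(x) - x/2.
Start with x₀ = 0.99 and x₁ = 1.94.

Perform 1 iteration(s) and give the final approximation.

f(x) = sin(x) - x/2
x₀ = 0.99, x₁ = 1.94

Secant formula: x_{n+1} = x_n - f(x_n)(x_n - x_{n-1})/(f(x_n) - f(x_{n-1}))

Iteration 1:
  f(0.990000) = 0.341026
  f(1.940000) = -0.037385
  x_2 = 1.940000 - (-0.037385)×(1.940000 - 0.990000)/(-0.037385 - 0.341026)
       = 1.846145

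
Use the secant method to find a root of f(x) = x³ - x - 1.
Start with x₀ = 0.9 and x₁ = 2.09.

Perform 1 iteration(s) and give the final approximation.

f(x) = x³ - x - 1
x₀ = 0.9, x₁ = 2.09

Secant formula: x_{n+1} = x_n - f(x_n)(x_n - x_{n-1})/(f(x_n) - f(x_{n-1}))

Iteration 1:
  f(0.900000) = -1.171000
  f(2.090000) = 6.039329
  x_2 = 2.090000 - 6.039329×(2.090000 - 0.900000)/(6.039329 - (-1.171000))
       = 1.093263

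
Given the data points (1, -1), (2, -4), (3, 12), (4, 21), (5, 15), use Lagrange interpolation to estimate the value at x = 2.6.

Lagrange interpolation formula:
P(x) = Σ yᵢ × Lᵢ(x)
where Lᵢ(x) = Π_{j≠i} (x - xⱼ)/(xᵢ - xⱼ)

L_0(2.6) = (2.6 - 2)/(1 - 2) × (2.6 - 3)/(1 - 3) × (2.6 - 4)/(1 - 4) × (2.6 - 5)/(1 - 5) = -0.033600
L_1(2.6) = (2.6 - 1)/(2 - 1) × (2.6 - 3)/(2 - 3) × (2.6 - 4)/(2 - 4) × (2.6 - 5)/(2 - 5) = 0.358400
L_2(2.6) = (2.6 - 1)/(3 - 1) × (2.6 - 2)/(3 - 2) × (2.6 - 4)/(3 - 4) × (2.6 - 5)/(3 - 5) = 0.806400
L_3(2.6) = (2.6 - 1)/(4 - 1) × (2.6 - 2)/(4 - 2) × (2.6 - 3)/(4 - 3) × (2.6 - 5)/(4 - 5) = -0.153600
L_4(2.6) = (2.6 - 1)/(5 - 1) × (2.6 - 2)/(5 - 2) × (2.6 - 3)/(5 - 3) × (2.6 - 4)/(5 - 4) = 0.022400

P(2.6) = (-1)×L_0(2.6) + (-4)×L_1(2.6) + 12×L_2(2.6) + 21×L_3(2.6) + 15×L_4(2.6)
P(2.6) = 5.387200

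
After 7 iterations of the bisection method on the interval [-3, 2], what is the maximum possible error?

Bisection error bound: |error| ≤ (b-a)/2^n
|error| ≤ (2 - (-3))/2^7 = 5/2^7
|error| ≤ 0.0390625000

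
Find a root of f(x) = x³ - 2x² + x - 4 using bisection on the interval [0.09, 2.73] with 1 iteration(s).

f(x) = x³ - 2x² + x - 4
Initial interval: [0.09, 2.73]

Iteration 1:
  c_1 = (0.090000 + 2.730000)/2 = 1.410000
  f(c_1) = f(1.410000) = -3.762979
  f(a) × f(c) ≥ 0, new interval: [1.410000, 2.730000]

After 1 iteration(s), the approximation is c_1 = 1.410000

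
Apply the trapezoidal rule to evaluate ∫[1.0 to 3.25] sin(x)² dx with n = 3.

f(x) = sin(x)²
a = 1.0, b = 3.25, n = 3
h = (b - a)/n = 0.750000

Trapezoidal rule: (h/2)[f(x₀) + 2f(x₁) + 2f(x₂) + ... + f(xₙ)]

x_0 = 1.0000, f(x_0) = 0.708073, coefficient = 1
x_1 = 1.7500, f(x_1) = 0.968228, coefficient = 2
x_2 = 2.5000, f(x_2) = 0.358169, coefficient = 2
x_3 = 3.2500, f(x_3) = 0.011706, coefficient = 1

I ≈ (0.750000/2) × 3.372574 = 1.264715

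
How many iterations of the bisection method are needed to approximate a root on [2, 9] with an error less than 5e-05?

We need (b-a)/2^n ≤ 5e-05
(9 - 2)/2^n ≤ 5e-05
7/2^n ≤ 5e-05
2^n ≥ 140000
n ≥ log₂(140000) = 17.10
n ≥ 18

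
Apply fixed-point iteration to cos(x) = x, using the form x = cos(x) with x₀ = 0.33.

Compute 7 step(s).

Equation: cos(x) = x
Fixed-point form: x = cos(x)
x₀ = 0.33

x_1 = g(0.330000) = 0.946042
x_2 = g(0.946042) = 0.584898
x_3 = g(0.584898) = 0.833769
x_4 = g(0.833769) = 0.672090
x_5 = g(0.672090) = 0.782522
x_6 = g(0.782522) = 0.709138
x_7 = g(0.709138) = 0.758924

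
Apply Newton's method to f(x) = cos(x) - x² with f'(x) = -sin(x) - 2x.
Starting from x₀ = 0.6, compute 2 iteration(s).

f(x) = cos(x) - x²
f'(x) = -sin(x) - 2x
x₀ = 0.6

Newton-Raphson formula: x_{n+1} = x_n - f(x_n)/f'(x_n)

Iteration 1:
  f(0.600000) = 0.465336
  f'(0.600000) = -1.764642
  x_1 = 0.600000 - 0.465336/(-1.764642) = 0.863700
Iteration 2:
  f(0.863700) = -0.096348
  f'(0.863700) = -2.487650
  x_2 = 0.863700 - (-0.096348)/(-2.487650) = 0.824969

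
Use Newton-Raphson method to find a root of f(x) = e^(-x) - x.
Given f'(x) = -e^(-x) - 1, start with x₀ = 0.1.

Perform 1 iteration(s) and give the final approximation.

f(x) = e^(-x) - x
f'(x) = -e^(-x) - 1
x₀ = 0.1

Newton-Raphson formula: x_{n+1} = x_n - f(x_n)/f'(x_n)

Iteration 1:
  f(0.100000) = 0.804837
  f'(0.100000) = -1.904837
  x_1 = 0.100000 - 0.804837/(-1.904837) = 0.522523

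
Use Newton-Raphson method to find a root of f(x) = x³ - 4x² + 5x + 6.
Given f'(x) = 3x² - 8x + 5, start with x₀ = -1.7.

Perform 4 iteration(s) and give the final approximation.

f(x) = x³ - 4x² + 5x + 6
f'(x) = 3x² - 8x + 5
x₀ = -1.7

Newton-Raphson formula: x_{n+1} = x_n - f(x_n)/f'(x_n)

Iteration 1:
  f(-1.700000) = -18.973000
  f'(-1.700000) = 27.270000
  x_1 = -1.700000 - (-18.973000)/27.270000 = -1.004254
Iteration 2:
  f(-1.004254) = -4.068187
  f'(-1.004254) = 16.059607
  x_2 = -1.004254 - (-4.068187)/16.059607 = -0.750936
Iteration 3:
  f(-0.750936) = -0.433753
  f'(-0.750936) = 12.699200
  x_3 = -0.750936 - (-0.433753)/12.699200 = -0.716780
Iteration 4:
  f(-0.716780) = -0.007255
  f'(-0.716780) = 12.275559
  x_4 = -0.716780 - (-0.007255)/12.275559 = -0.716189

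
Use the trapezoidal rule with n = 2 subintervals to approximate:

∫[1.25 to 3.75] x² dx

f(x) = x²
a = 1.25, b = 3.75, n = 2
h = (b - a)/n = 1.250000

Trapezoidal rule: (h/2)[f(x₀) + 2f(x₁) + 2f(x₂) + ... + f(xₙ)]

x_0 = 1.2500, f(x_0) = 1.562500, coefficient = 1
x_1 = 2.5000, f(x_1) = 6.250000, coefficient = 2
x_2 = 3.7500, f(x_2) = 14.062500, coefficient = 1

I ≈ (1.250000/2) × 28.125000 = 17.578125
Exact value: 16.927083
Error: 0.651042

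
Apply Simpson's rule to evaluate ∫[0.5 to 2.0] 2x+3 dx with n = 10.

f(x) = 2x+3
a = 0.5, b = 2.0, n = 10
h = (b - a)/n = 0.150000

Simpson's rule: (h/3)[f(x₀) + 4f(x₁) + 2f(x₂) + ... + f(xₙ)]

x_0 = 0.5000, f(x_0) = 4.000000, coefficient = 1
x_1 = 0.6500, f(x_1) = 4.300000, coefficient = 4
x_2 = 0.8000, f(x_2) = 4.600000, coefficient = 2
x_3 = 0.9500, f(x_3) = 4.900000, coefficient = 4
x_4 = 1.1000, f(x_4) = 5.200000, coefficient = 2
x_5 = 1.2500, f(x_5) = 5.500000, coefficient = 4
x_6 = 1.4000, f(x_6) = 5.800000, coefficient = 2
x_7 = 1.5500, f(x_7) = 6.100000, coefficient = 4
x_8 = 1.7000, f(x_8) = 6.400000, coefficient = 2
x_9 = 1.8500, f(x_9) = 6.700000, coefficient = 4
x_10 = 2.0000, f(x_10) = 7.000000, coefficient = 1

I ≈ (0.150000/3) × 165.000000 = 8.250000
Exact value: 8.250000
Error: 0.000000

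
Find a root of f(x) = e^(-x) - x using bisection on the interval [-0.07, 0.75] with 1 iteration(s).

f(x) = e^(-x) - x
Initial interval: [-0.07, 0.75]

Iteration 1:
  c_1 = (-0.070000 + 0.750000)/2 = 0.340000
  f(c_1) = f(0.340000) = 0.371770
  f(a) × f(c) ≥ 0, new interval: [0.340000, 0.750000]

After 1 iteration(s), the approximation is c_1 = 0.340000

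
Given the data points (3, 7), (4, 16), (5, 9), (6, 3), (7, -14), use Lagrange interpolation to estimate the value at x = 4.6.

Lagrange interpolation formula:
P(x) = Σ yᵢ × Lᵢ(x)
where Lᵢ(x) = Π_{j≠i} (x - xⱼ)/(xᵢ - xⱼ)

L_0(4.6) = (4.6 - 4)/(3 - 4) × (4.6 - 5)/(3 - 5) × (4.6 - 6)/(3 - 6) × (4.6 - 7)/(3 - 7) = -0.033600
L_1(4.6) = (4.6 - 3)/(4 - 3) × (4.6 - 5)/(4 - 5) × (4.6 - 6)/(4 - 6) × (4.6 - 7)/(4 - 7) = 0.358400
L_2(4.6) = (4.6 - 3)/(5 - 3) × (4.6 - 4)/(5 - 4) × (4.6 - 6)/(5 - 6) × (4.6 - 7)/(5 - 7) = 0.806400
L_3(4.6) = (4.6 - 3)/(6 - 3) × (4.6 - 4)/(6 - 4) × (4.6 - 5)/(6 - 5) × (4.6 - 7)/(6 - 7) = -0.153600
L_4(4.6) = (4.6 - 3)/(7 - 3) × (4.6 - 4)/(7 - 4) × (4.6 - 5)/(7 - 5) × (4.6 - 6)/(7 - 6) = 0.022400

P(4.6) = 7×L_0(4.6) + 16×L_1(4.6) + 9×L_2(4.6) + 3×L_3(4.6) + (-14)×L_4(4.6)
P(4.6) = 11.982400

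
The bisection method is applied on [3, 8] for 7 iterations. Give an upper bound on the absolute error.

Bisection error bound: |error| ≤ (b-a)/2^n
|error| ≤ (8 - 3)/2^7 = 5/2^7
|error| ≤ 0.0390625000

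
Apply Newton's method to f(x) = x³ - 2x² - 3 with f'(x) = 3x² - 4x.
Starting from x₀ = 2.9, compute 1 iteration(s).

f(x) = x³ - 2x² - 3
f'(x) = 3x² - 4x
x₀ = 2.9

Newton-Raphson formula: x_{n+1} = x_n - f(x_n)/f'(x_n)

Iteration 1:
  f(2.900000) = 4.569000
  f'(2.900000) = 13.630000
  x_1 = 2.900000 - 4.569000/13.630000 = 2.564784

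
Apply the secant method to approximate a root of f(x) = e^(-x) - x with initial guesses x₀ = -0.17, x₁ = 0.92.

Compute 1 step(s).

f(x) = e^(-x) - x
x₀ = -0.17, x₁ = 0.92

Secant formula: x_{n+1} = x_n - f(x_n)(x_n - x_{n-1})/(f(x_n) - f(x_{n-1}))

Iteration 1:
  f(-0.170000) = 1.355305
  f(0.920000) = -0.521481
  x_2 = 0.920000 - (-0.521481)×(0.920000 - (-0.170000))/(-0.521481 - 1.355305)
       = 0.617134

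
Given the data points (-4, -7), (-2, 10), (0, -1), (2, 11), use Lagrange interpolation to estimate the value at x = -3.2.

Lagrange interpolation formula:
P(x) = Σ yᵢ × Lᵢ(x)
where Lᵢ(x) = Π_{j≠i} (x - xⱼ)/(xᵢ - xⱼ)

L_0(-3.2) = (-3.2 - (-2))/(-4 - (-2)) × (-3.2 - 0)/(-4 - 0) × (-3.2 - 2)/(-4 - 2) = 0.416000
L_1(-3.2) = (-3.2 - (-4))/(-2 - (-4)) × (-3.2 - 0)/(-2 - 0) × (-3.2 - 2)/(-2 - 2) = 0.832000
L_2(-3.2) = (-3.2 - (-4))/(0 - (-4)) × (-3.2 - (-2))/(0 - (-2)) × (-3.2 - 2)/(0 - 2) = -0.312000
L_3(-3.2) = (-3.2 - (-4))/(2 - (-4)) × (-3.2 - (-2))/(2 - (-2)) × (-3.2 - 0)/(2 - 0) = 0.064000

P(-3.2) = (-7)×L_0(-3.2) + 10×L_1(-3.2) + (-1)×L_2(-3.2) + 11×L_3(-3.2)
P(-3.2) = 6.424000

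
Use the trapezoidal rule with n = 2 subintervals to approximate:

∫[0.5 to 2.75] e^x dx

f(x) = e^x
a = 0.5, b = 2.75, n = 2
h = (b - a)/n = 1.125000

Trapezoidal rule: (h/2)[f(x₀) + 2f(x₁) + 2f(x₂) + ... + f(xₙ)]

x_0 = 0.5000, f(x_0) = 1.648721, coefficient = 1
x_1 = 1.6250, f(x_1) = 5.078419, coefficient = 2
x_2 = 2.7500, f(x_2) = 15.642632, coefficient = 1

I ≈ (1.125000/2) × 27.448191 = 15.439608
Exact value: 13.993911
Error: 1.445697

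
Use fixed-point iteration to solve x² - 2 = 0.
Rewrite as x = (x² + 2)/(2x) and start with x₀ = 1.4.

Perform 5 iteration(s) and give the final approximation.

Equation: x² - 2 = 0
Fixed-point form: x = (x² + 2)/(2x)
x₀ = 1.4

x_1 = g(1.400000) = 1.414286
x_2 = g(1.414286) = 1.414214
x_3 = g(1.414214) = 1.414214
x_4 = g(1.414214) = 1.414214
x_5 = g(1.414214) = 1.414214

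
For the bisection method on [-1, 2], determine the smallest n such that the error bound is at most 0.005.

We need (b-a)/2^n ≤ 0.005
(2 - (-1))/2^n ≤ 0.005
3/2^n ≤ 0.005
2^n ≥ 600
n ≥ log₂(600) = 9.23
n ≥ 10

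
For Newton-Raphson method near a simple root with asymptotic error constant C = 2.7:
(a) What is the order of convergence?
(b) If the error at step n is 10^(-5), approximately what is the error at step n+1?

(a) Newton-Raphson has quadratic (order 2) convergence near simple roots.
    This means |e_{n+1}| ≈ C|e_n|².

(b) With |e_n| = 10^(-5) and C = 2.7:
    |e_{n+1}| ≈ 2.7 × (10^(-5))² = 2.7 × 10^(-10)

(a) 2 (quadratic); (b) |e_{n+1}| ≈ 2.700e-10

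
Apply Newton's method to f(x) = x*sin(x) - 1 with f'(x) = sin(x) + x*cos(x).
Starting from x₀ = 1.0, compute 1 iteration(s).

f(x) = x*sin(x) - 1
f'(x) = sin(x) + x*cos(x)
x₀ = 1.0

Newton-Raphson formula: x_{n+1} = x_n - f(x_n)/f'(x_n)

Iteration 1:
  f(1.000000) = -0.158529
  f'(1.000000) = 1.381773
  x_1 = 1.000000 - (-0.158529)/1.381773 = 1.114729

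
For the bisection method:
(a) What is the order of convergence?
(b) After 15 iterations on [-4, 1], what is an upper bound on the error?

(a) Bisection has linear (order 1) convergence; the error is halved each step.

(b) Error bound = (b-a)/2^n = (1 - (-4))/2^{15}
    = 5/2^{15}

(a) 1 (linear); (b) error ≤ 1.53e-04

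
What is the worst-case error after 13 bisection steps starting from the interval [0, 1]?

Bisection error bound: |error| ≤ (b-a)/2^n
|error| ≤ (1 - 0)/2^13 = 1/2^13
|error| ≤ 0.0001220703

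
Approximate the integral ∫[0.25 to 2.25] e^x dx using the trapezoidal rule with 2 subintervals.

f(x) = e^x
a = 0.25, b = 2.25, n = 2
h = (b - a)/n = 1.000000

Trapezoidal rule: (h/2)[f(x₀) + 2f(x₁) + 2f(x₂) + ... + f(xₙ)]

x_0 = 0.2500, f(x_0) = 1.284025, coefficient = 1
x_1 = 1.2500, f(x_1) = 3.490343, coefficient = 2
x_2 = 2.2500, f(x_2) = 9.487736, coefficient = 1

I ≈ (1.000000/2) × 17.752447 = 8.876224
Exact value: 8.203710
Error: 0.672513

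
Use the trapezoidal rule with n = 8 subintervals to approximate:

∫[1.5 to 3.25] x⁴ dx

f(x) = x⁴
a = 1.5, b = 3.25, n = 8
h = (b - a)/n = 0.218750

Trapezoidal rule: (h/2)[f(x₀) + 2f(x₁) + 2f(x₂) + ... + f(xₙ)]

x_0 = 1.5000, f(x_0) = 5.062500, coefficient = 1
x_1 = 1.7188, f(x_1) = 8.726716, coefficient = 2
x_2 = 1.9375, f(x_2) = 14.091812, coefficient = 2
x_3 = 2.1562, f(x_3) = 21.617051, coefficient = 2
x_4 = 2.3750, f(x_4) = 31.816650, coefficient = 2
x_5 = 2.5938, f(x_5) = 45.259782, coefficient = 2
x_6 = 2.8125, f(x_6) = 62.570572, coefficient = 2
x_7 = 3.0312, f(x_7) = 84.428102, coefficient = 2
x_8 = 3.2500, f(x_8) = 111.566406, coefficient = 1

I ≈ (0.218750/2) × 653.650276 = 71.492999
Exact value: 70.999414
Error: 0.493585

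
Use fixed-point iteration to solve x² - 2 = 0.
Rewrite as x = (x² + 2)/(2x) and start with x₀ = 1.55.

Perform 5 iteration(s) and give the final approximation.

Equation: x² - 2 = 0
Fixed-point form: x = (x² + 2)/(2x)
x₀ = 1.55

x_1 = g(1.550000) = 1.420161
x_2 = g(1.420161) = 1.414226
x_3 = g(1.414226) = 1.414214
x_4 = g(1.414214) = 1.414214
x_5 = g(1.414214) = 1.414214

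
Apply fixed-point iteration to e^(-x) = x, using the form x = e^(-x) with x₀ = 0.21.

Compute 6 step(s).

Equation: e^(-x) = x
Fixed-point form: x = e^(-x)
x₀ = 0.21

x_1 = g(0.210000) = 0.810584
x_2 = g(0.810584) = 0.444598
x_3 = g(0.444598) = 0.641082
x_4 = g(0.641082) = 0.526722
x_5 = g(0.526722) = 0.590537
x_6 = g(0.590537) = 0.554029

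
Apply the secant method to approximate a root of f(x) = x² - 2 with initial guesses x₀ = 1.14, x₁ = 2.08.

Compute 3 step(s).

f(x) = x² - 2
x₀ = 1.14, x₁ = 2.08

Secant formula: x_{n+1} = x_n - f(x_n)(x_n - x_{n-1})/(f(x_n) - f(x_{n-1}))

Iteration 1:
  f(1.140000) = -0.700400
  f(2.080000) = 2.326400
  x_2 = 2.080000 - 2.326400×(2.080000 - 1.140000)/(2.326400 - (-0.700400))
       = 1.357516
Iteration 2:
  f(2.080000) = 2.326400
  f(1.357516) = -0.157152
  x_3 = 1.357516 - (-0.157152)×(1.357516 - 2.080000)/(-0.157152 - 2.326400)
       = 1.403232
Iteration 3:
  f(1.357516) = -0.157152
  f(1.403232) = -0.030940
  x_4 = 1.403232 - (-0.030940)×(1.403232 - 1.357516)/(-0.030940 - (-0.157152))
       = 1.414439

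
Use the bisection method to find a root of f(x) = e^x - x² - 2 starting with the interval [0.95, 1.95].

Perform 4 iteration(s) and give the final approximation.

f(x) = e^x - x² - 2
Initial interval: [0.95, 1.95]

Iteration 1:
  c_1 = (0.950000 + 1.950000)/2 = 1.450000
  f(c_1) = f(1.450000) = 0.160615
  f(a) × f(c) < 0, new interval: [0.950000, 1.450000]
Iteration 2:
  c_2 = (0.950000 + 1.450000)/2 = 1.200000
  f(c_2) = f(1.200000) = -0.119883
  f(a) × f(c) ≥ 0, new interval: [1.200000, 1.450000]
Iteration 3:
  c_3 = (1.200000 + 1.450000)/2 = 1.325000
  f(c_3) = f(1.325000) = 0.006560
  f(a) × f(c) < 0, new interval: [1.200000, 1.325000]
Iteration 4:
  c_4 = (1.200000 + 1.325000)/2 = 1.262500
  f(c_4) = f(1.262500) = -0.059660
  f(a) × f(c) ≥ 0, new interval: [1.262500, 1.325000]

After 4 iteration(s), the approximation is c_4 = 1.262500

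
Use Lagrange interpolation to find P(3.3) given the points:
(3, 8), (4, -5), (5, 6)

Lagrange interpolation formula:
P(x) = Σ yᵢ × Lᵢ(x)
where Lᵢ(x) = Π_{j≠i} (x - xⱼ)/(xᵢ - xⱼ)

L_0(3.3) = (3.3 - 4)/(3 - 4) × (3.3 - 5)/(3 - 5) = 0.595000
L_1(3.3) = (3.3 - 3)/(4 - 3) × (3.3 - 5)/(4 - 5) = 0.510000
L_2(3.3) = (3.3 - 3)/(5 - 3) × (3.3 - 4)/(5 - 4) = -0.105000

P(3.3) = 8×L_0(3.3) + (-5)×L_1(3.3) + 6×L_2(3.3)
P(3.3) = 1.580000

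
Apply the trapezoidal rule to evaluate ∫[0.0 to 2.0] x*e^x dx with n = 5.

f(x) = x*e^x
a = 0.0, b = 2.0, n = 5
h = (b - a)/n = 0.400000

Trapezoidal rule: (h/2)[f(x₀) + 2f(x₁) + 2f(x₂) + ... + f(xₙ)]

x_0 = 0.0000, f(x_0) = 0.000000, coefficient = 1
x_1 = 0.4000, f(x_1) = 0.596730, coefficient = 2
x_2 = 0.8000, f(x_2) = 1.780433, coefficient = 2
x_3 = 1.2000, f(x_3) = 3.984140, coefficient = 2
x_4 = 1.6000, f(x_4) = 7.924852, coefficient = 2
x_5 = 2.0000, f(x_5) = 14.778112, coefficient = 1

I ≈ (0.400000/2) × 43.350422 = 8.670084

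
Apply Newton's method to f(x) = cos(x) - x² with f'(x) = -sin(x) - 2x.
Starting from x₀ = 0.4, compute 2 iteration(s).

f(x) = cos(x) - x²
f'(x) = -sin(x) - 2x
x₀ = 0.4

Newton-Raphson formula: x_{n+1} = x_n - f(x_n)/f'(x_n)

Iteration 1:
  f(0.400000) = 0.761061
  f'(0.400000) = -1.189418
  x_1 = 0.400000 - 0.761061/(-1.189418) = 1.039860
Iteration 2:
  f(1.039860) = -0.574967
  f'(1.039860) = -2.942053
  x_2 = 1.039860 - (-0.574967)/(-2.942053) = 0.844429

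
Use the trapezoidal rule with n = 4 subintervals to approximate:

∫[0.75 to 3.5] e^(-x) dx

f(x) = e^(-x)
a = 0.75, b = 3.5, n = 4
h = (b - a)/n = 0.687500

Trapezoidal rule: (h/2)[f(x₀) + 2f(x₁) + 2f(x₂) + ... + f(xₙ)]

x_0 = 0.7500, f(x_0) = 0.472367, coefficient = 1
x_1 = 1.4375, f(x_1) = 0.237521, coefficient = 2
x_2 = 2.1250, f(x_2) = 0.119433, coefficient = 2
x_3 = 2.8125, f(x_3) = 0.060055, coefficient = 2
x_4 = 3.5000, f(x_4) = 0.030197, coefficient = 1

I ≈ (0.687500/2) × 1.336581 = 0.459450
Exact value: 0.442169
Error: 0.017280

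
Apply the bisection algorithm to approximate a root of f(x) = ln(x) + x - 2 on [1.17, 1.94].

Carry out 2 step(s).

f(x) = ln(x) + x - 2
Initial interval: [1.17, 1.94]

Iteration 1:
  c_1 = (1.170000 + 1.940000)/2 = 1.555000
  f(c_1) = f(1.555000) = -0.003524
  f(a) × f(c) ≥ 0, new interval: [1.555000, 1.940000]
Iteration 2:
  c_2 = (1.555000 + 1.940000)/2 = 1.747500
  f(c_2) = f(1.747500) = 0.305686
  f(a) × f(c) < 0, new interval: [1.555000, 1.747500]

After 2 iteration(s), the approximation is c_2 = 1.747500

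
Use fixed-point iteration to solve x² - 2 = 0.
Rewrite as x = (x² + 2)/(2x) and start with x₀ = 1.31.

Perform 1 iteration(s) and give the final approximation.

Equation: x² - 2 = 0
Fixed-point form: x = (x² + 2)/(2x)
x₀ = 1.31

x_1 = g(1.310000) = 1.418359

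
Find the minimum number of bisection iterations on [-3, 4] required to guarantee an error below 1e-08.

We need (b-a)/2^n ≤ 1e-08
(4 - (-3))/2^n ≤ 1e-08
7/2^n ≤ 1e-08
2^n ≥ 700000000
n ≥ log₂(700000000) = 29.38
n ≥ 30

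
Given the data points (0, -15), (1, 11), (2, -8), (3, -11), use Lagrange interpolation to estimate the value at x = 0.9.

Lagrange interpolation formula:
P(x) = Σ yᵢ × Lᵢ(x)
where Lᵢ(x) = Π_{j≠i} (x - xⱼ)/(xᵢ - xⱼ)

L_0(0.9) = (0.9 - 1)/(0 - 1) × (0.9 - 2)/(0 - 2) × (0.9 - 3)/(0 - 3) = 0.038500
L_1(0.9) = (0.9 - 0)/(1 - 0) × (0.9 - 2)/(1 - 2) × (0.9 - 3)/(1 - 3) = 1.039500
L_2(0.9) = (0.9 - 0)/(2 - 0) × (0.9 - 1)/(2 - 1) × (0.9 - 3)/(2 - 3) = -0.094500
L_3(0.9) = (0.9 - 0)/(3 - 0) × (0.9 - 1)/(3 - 1) × (0.9 - 2)/(3 - 2) = 0.016500

P(0.9) = (-15)×L_0(0.9) + 11×L_1(0.9) + (-8)×L_2(0.9) + (-11)×L_3(0.9)
P(0.9) = 11.431500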